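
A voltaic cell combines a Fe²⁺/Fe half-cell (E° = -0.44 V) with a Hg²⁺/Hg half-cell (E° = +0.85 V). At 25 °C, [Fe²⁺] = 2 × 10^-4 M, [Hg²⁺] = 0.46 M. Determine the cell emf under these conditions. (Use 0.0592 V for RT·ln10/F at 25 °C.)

1.39 V

The Hg²⁺/Hg couple has the higher reduction potential and acts as the cathode, so E°_cell = +0.85 − (-0.44) = 1.29 V.
Balancing electrons gives n = 2; the reaction quotient is Q = [Fe²⁺]/[Hg²⁺] = 4.35 × 10^-4.
At 25 °C, E = E° − (0.0592/n) log Q = 1.29 − (0.0592/2)(-3.362) = 1.290 + 0.100 = 1.390 V.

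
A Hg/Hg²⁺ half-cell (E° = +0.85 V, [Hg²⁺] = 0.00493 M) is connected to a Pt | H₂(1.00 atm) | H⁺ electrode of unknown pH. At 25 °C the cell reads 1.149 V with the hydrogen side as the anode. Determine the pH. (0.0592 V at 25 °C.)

E°_cell = 0.85 V and n = 2.
log Q = n(E° − E)/0.0592 = 2×(0.85 − 1.149)/0.0592 = -10.101.
With Q = [H⁺]^2 / ([Hg²⁺]·P(H₂)), solving for [H⁺] gives log[H⁺] = -6.204, so pH = 6.20.

pH = 6.20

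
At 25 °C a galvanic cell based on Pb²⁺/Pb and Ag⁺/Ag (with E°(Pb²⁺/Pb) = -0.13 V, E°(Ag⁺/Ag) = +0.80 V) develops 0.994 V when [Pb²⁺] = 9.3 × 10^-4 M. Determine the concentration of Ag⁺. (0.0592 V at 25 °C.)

From the Nernst equation, log Q = n(E° − E)/0.0592 = 2(0.93 − 0.994)/0.0592 = -2.162, so Q = 0.00688.
With Q = [Pb²⁺]/[Ag⁺]^2 and the known concentrations, [Ag⁺]^2 in the denominator gives [Ag⁺] = 0.37 M.

0.37 M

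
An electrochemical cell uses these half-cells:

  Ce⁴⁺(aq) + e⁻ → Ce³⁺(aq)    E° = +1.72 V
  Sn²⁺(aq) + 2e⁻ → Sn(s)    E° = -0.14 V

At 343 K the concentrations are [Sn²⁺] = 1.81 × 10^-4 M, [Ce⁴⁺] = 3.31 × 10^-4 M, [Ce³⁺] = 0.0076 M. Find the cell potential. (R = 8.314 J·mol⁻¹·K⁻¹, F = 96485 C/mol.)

The Ce⁴⁺/Ce³⁺ couple has the higher reduction potential and acts as the cathode, so E°_cell = +1.72 − (-0.14) = 1.86 V.
Balancing electrons gives n = 2; the reaction quotient is Q = [Sn²⁺]·[Ce³⁺]^2/[Ce⁴⁺]^2 = 0.0954.
E = E° − (RT/nF) ln Q = 1.86 − (8.314×343)/(2×96485) × (-2.349) = 1.860 + 0.035 = 1.895 V.

1.89 V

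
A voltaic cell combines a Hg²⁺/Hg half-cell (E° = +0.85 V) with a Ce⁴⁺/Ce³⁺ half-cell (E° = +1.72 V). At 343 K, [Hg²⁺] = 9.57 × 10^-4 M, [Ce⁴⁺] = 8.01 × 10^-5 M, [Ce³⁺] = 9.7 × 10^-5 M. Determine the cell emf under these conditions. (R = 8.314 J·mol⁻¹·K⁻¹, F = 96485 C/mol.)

0.967 V

The Ce⁴⁺/Ce³⁺ couple has the higher reduction potential and acts as the cathode, so E°_cell = +1.72 − (+0.85) = 0.87 V.
Balancing electrons gives n = 2; the reaction quotient is Q = [Hg²⁺]·[Ce³⁺]^2/[Ce⁴⁺]^2 = 0.00140.
E = E° − (RT/nF) ln Q = 0.87 − (8.314×343)/(2×96485) × (-6.569) = 0.870 + 0.097 = 0.967 V.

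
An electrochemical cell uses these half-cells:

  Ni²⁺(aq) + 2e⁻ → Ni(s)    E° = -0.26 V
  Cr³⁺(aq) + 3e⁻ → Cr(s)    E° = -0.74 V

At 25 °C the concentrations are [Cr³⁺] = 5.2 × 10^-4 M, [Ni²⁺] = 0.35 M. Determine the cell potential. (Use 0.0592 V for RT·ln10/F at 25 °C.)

The Ni²⁺/Ni couple has the higher reduction potential and acts as the cathode, so E°_cell = -0.26 − (-0.74) = 0.48 V.
Balancing electrons gives n = 6; the reaction quotient is Q = [Cr³⁺]^2/[Ni²⁺]^3 = 6.31 × 10^-6.
At 25 °C, E = E° − (0.0592/n) log Q = 0.48 − (0.0592/6)(-5.200) = 0.480 + 0.051 = 0.531 V.

0.531 V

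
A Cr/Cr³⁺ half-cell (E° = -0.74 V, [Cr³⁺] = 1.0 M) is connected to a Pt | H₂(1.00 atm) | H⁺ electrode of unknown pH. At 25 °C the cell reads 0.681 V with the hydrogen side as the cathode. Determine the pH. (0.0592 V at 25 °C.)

E°_cell = 0.74 V and n = 6.
log Q = n(E° − E)/0.0592 = 6×(0.74 − 0.681)/0.0592 = 5.980.
With Q = [Cr³⁺]^2·P(H₂)^3 / [H⁺]^6, solving for [H⁺] gives log[H⁺] = -0.997, so pH = 1.00.

pH = 1.00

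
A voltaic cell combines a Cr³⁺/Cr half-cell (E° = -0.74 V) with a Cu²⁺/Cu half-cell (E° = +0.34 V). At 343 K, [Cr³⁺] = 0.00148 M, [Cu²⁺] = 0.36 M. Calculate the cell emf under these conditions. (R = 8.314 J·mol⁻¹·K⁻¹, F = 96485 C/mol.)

The Cu²⁺/Cu couple has the higher reduction potential and acts as the cathode, so E°_cell = +0.34 − (-0.74) = 1.08 V.
Balancing electrons gives n = 6; the reaction quotient is Q = [Cr³⁺]^2/[Cu²⁺]^3 = 4.69 × 10^-5.
E = E° − (RT/nF) ln Q = 1.08 − (8.314×343)/(6×96485) × (-9.966) = 1.080 + 0.049 = 1.129 V.

1.13 V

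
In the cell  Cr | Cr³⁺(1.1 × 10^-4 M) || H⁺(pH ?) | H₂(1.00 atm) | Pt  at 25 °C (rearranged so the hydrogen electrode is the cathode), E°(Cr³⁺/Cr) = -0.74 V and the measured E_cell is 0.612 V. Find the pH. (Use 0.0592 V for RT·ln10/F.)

E°_cell = 0.74 V and n = 6.
log Q = n(E° − E)/0.0592 = 6×(0.74 − 0.612)/0.0592 = 12.973.
With Q = [Cr³⁺]^2·P(H₂)^3 / [H⁺]^6, solving for [H⁺] gives log[H⁺] = -3.482, so pH = 3.48.

pH = 3.48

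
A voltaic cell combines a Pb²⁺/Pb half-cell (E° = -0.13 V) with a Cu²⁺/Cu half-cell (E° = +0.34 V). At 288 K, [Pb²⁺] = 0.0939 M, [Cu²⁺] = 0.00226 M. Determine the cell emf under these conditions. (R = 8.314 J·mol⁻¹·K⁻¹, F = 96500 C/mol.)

0.424 V

The Cu²⁺/Cu couple has the higher reduction potential and acts as the cathode, so E°_cell = +0.34 − (-0.13) = 0.47 V.
Balancing electrons gives n = 2; the reaction quotient is Q = [Pb²⁺]/[Cu²⁺] = 41.5.
E = E° − (RT/nF) ln Q = 0.47 − (8.314×288)/(2×96500) × (3.727) = 0.470 − 0.046 = 0.424 V.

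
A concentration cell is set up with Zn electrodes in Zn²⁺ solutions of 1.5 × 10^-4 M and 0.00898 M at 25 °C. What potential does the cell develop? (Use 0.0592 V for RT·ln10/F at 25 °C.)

Both half-cells are Zn²⁺/Zn, so E°_cell = 0. The concentrated side is the cathode; the cell reaction moves Zn²⁺ from high to low concentration with n = 2.
Q = [Zn²⁺]_dilute/[Zn²⁺]_conc = 1.5 × 10^-4/0.00898 = 0.0167.
E = 0 − (0.0592/2) log Q = −(0.0592/2)(-1.777) = 0.0526 V.

0.053 V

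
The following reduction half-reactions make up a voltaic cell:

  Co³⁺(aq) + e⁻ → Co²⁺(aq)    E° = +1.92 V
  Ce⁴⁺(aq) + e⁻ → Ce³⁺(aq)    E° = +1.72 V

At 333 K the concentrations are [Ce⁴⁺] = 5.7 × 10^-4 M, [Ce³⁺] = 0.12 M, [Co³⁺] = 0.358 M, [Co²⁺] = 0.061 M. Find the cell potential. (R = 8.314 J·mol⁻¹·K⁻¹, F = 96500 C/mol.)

0.404 V

The Co³⁺/Co²⁺ couple has the higher reduction potential and acts as the cathode, so E°_cell = +1.92 − (+1.72) = 0.20 V.
Balancing electrons gives n = 1; the reaction quotient is Q = [Ce⁴⁺]·[Co²⁺]/([Ce³⁺]·[Co³⁺]) = 8.09 × 10^-4.
E = E° − (RT/nF) ln Q = 0.20 − (8.314×333)/(1×96500) × (-7.119) = 0.200 + 0.204 = 0.404 V.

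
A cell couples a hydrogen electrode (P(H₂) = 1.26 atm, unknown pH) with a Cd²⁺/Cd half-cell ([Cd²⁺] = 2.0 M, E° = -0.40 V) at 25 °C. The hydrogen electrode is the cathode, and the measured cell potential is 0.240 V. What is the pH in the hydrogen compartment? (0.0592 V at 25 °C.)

pH = 2.50

E°_cell = 0.40 V and n = 2.
log Q = n(E° − E)/0.0592 = 2×(0.40 − 0.240)/0.0592 = 5.405.
With Q = [Cd²⁺]·P(H₂) / [H⁺]^2, solving for [H⁺] gives log[H⁺] = -2.502, so pH = 2.50.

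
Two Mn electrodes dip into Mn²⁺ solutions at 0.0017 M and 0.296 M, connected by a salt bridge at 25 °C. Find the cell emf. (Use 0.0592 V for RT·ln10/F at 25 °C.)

0.066 V

Both half-cells are Mn²⁺/Mn, so E°_cell = 0. The concentrated side is the cathode; the cell reaction moves Mn²⁺ from high to low concentration with n = 2.
Q = [Mn²⁺]_dilute/[Mn²⁺]_conc = 0.0017/0.296 = 0.00574.
E = 0 − (0.0592/2) log Q = −(0.0592/2)(-2.241) = 0.0663 V.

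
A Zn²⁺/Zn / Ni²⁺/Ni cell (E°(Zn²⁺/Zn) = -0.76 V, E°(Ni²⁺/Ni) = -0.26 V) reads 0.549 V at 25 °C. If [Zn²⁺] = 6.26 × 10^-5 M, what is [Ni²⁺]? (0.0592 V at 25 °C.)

0.0028 M

From the Nernst equation, log Q = n(E° − E)/0.0592 = 2(0.50 − 0.549)/0.0592 = -1.655, so Q = 0.0221.
With Q = [Zn²⁺]/[Ni²⁺] and the known concentrations, [Ni²⁺] in the denominator gives [Ni²⁺] = 0.0028 M.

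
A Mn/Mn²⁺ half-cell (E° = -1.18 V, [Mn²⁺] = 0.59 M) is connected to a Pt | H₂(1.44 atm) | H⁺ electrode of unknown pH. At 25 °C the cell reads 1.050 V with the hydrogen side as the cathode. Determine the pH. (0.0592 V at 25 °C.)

E°_cell = 1.18 V and n = 2.
log Q = n(E° − E)/0.0592 = 2×(1.18 − 1.050)/0.0592 = 4.392.
With Q = [Mn²⁺]·P(H₂) / [H⁺]^2, solving for [H⁺] gives log[H⁺] = -2.231, so pH = 2.23.

pH = 2.23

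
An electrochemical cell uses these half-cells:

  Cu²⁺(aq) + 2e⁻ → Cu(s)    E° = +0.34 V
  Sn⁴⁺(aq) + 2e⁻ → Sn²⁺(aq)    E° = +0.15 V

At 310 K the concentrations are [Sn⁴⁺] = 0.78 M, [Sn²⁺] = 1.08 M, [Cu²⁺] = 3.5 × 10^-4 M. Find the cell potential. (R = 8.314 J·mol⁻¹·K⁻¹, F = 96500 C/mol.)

The Cu²⁺/Cu couple has the higher reduction potential and acts as the cathode, so E°_cell = +0.34 − (+0.15) = 0.19 V.
Balancing electrons gives n = 2; the reaction quotient is Q = [Sn⁴⁺]/([Sn²⁺]·[Cu²⁺]) = 2060.
E = E° − (RT/nF) ln Q = 0.19 − (8.314×310)/(2×96500) × (7.632) = 0.190 − 0.102 = 0.088 V.

0.088 V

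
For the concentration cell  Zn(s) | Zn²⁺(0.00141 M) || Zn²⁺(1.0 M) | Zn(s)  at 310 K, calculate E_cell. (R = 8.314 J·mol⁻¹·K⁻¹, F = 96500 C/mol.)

0.088 V

Both half-cells are Zn²⁺/Zn, so E°_cell = 0. The concentrated side is the cathode; the cell reaction moves Zn²⁺ from high to low concentration with n = 2.
Q = [Zn²⁺]_dilute/[Zn²⁺]_conc = 0.00141/1.0 = 0.00141.
E = 0 − (RT/nF) ln Q = −((8.314×310)/(2×96500))(-6.564) = 0.0877 V.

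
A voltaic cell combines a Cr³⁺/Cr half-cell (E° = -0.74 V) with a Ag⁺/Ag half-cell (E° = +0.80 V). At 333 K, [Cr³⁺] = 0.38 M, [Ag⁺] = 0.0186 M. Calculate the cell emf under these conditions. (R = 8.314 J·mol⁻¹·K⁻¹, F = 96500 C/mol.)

The Ag⁺/Ag couple has the higher reduction potential and acts as the cathode, so E°_cell = +0.80 − (-0.74) = 1.54 V.
Balancing electrons gives n = 3; the reaction quotient is Q = [Cr³⁺]/[Ag⁺]^3 = 5.91 × 10^4.
E = E° − (RT/nF) ln Q = 1.54 − (8.314×333)/(3×96500) × (10.986) = 1.540 − 0.105 = 1.435 V.

1.43 V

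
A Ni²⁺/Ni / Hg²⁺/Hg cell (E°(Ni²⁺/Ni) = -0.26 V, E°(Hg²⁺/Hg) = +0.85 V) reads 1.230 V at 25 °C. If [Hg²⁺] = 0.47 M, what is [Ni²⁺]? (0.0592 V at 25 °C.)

4.1 × 10^-5 M

From the Nernst equation, log Q = n(E° − E)/0.0592 = 2(1.11 − 1.230)/0.0592 = -4.054, so Q = 8.83 × 10^-5.
With Q = [Ni²⁺]/[Hg²⁺] and the known concentrations, [Ni²⁺] in the numerator gives [Ni²⁺] = 4.1 × 10^-5 M.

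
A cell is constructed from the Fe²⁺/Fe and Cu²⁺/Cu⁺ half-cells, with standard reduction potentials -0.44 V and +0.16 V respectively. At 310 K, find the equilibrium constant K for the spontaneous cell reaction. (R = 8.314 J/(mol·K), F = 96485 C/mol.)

E°_cell = +0.16 − (-0.44) = 0.60 V, with n = 2 electrons transferred.
At equilibrium E = 0, so the Nernst equation gives ln K = nFE°/RT = (2)(96485)(0.60)/((8.314)(310)) = 44.92.
K = e^44.92 = 3.2 × 10^19.

3.2 × 10^19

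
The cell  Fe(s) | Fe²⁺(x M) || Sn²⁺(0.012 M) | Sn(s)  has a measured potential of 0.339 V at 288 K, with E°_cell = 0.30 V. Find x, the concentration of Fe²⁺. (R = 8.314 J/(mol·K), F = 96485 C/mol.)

From the Nernst equation, ln Q = nF(E° − E)/RT = 2×96485×(0.30 − 0.339)/(8.314×288) = -3.143, so Q = 0.0432.
With Q = [Fe²⁺]/[Sn²⁺] and the known concentrations, [Fe²⁺] in the numerator gives [Fe²⁺] = 5.2 × 10^-4 M.

5.2 × 10^-4 M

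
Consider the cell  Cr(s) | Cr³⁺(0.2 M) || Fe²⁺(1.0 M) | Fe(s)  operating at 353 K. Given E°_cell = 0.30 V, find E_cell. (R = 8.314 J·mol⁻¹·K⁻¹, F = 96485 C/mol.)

Balancing electrons gives n = 6; the reaction quotient is Q = [Cr³⁺]^2/[Fe²⁺]^3 = 0.0400.
E = E° − (RT/nF) ln Q = 0.30 − (8.314×353)/(6×96485) × (-3.219) = 0.300 + 0.016 = 0.316 V.

0.316 V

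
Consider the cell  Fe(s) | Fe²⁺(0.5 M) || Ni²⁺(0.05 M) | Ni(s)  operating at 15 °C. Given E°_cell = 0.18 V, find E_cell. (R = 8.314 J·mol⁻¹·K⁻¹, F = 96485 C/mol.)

Balancing electrons gives n = 2; the reaction quotient is Q = [Fe²⁺]/[Ni²⁺] = 10.0.
E = E° − (RT/nF) ln Q = 0.18 − (8.314×288)/(2×96485) × (2.303) = 0.180 − 0.029 = 0.151 V.

0.151 V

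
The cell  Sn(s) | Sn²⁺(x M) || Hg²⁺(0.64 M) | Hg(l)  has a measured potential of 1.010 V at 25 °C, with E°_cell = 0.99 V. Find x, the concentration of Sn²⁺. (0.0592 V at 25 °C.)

From the Nernst equation, log Q = n(E° − E)/0.0592 = 2(0.99 − 1.010)/0.0592 = -0.676, so Q = 0.211.
With Q = [Sn²⁺]/[Hg²⁺] and the known concentrations, [Sn²⁺] in the numerator gives [Sn²⁺] = 0.14 M.

0.14 M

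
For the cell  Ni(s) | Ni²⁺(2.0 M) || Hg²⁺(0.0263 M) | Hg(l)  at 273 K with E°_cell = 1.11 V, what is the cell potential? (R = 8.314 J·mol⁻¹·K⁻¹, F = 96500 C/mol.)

Balancing electrons gives n = 2; the reaction quotient is Q = [Ni²⁺]/[Hg²⁺] = 76.0.
E = E° − (RT/nF) ln Q = 1.11 − (8.314×273)/(2×96500) × (4.331) = 1.110 − 0.051 = 1.059 V.

1.06 V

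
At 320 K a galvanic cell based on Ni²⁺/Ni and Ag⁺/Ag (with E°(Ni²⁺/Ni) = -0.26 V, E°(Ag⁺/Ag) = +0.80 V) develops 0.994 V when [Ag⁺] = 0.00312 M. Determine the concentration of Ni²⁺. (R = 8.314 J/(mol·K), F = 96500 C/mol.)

From the Nernst equation, ln Q = nF(E° − E)/RT = 2×96500×(1.06 − 0.994)/(8.314×320) = 4.788, so Q = 120.
With Q = [Ni²⁺]/[Ag⁺]^2 and the known concentrations, [Ni²⁺] in the numerator gives [Ni²⁺] = 0.0012 M.

0.0012 M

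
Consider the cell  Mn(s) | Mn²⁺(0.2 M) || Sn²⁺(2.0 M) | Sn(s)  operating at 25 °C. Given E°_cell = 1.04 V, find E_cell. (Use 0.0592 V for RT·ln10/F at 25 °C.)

Balancing electrons gives n = 2; the reaction quotient is Q = [Mn²⁺]/[Sn²⁺] = 0.100.
At 25 °C, E = E° − (0.0592/n) log Q = 1.04 − (0.0592/2)(-1.000) = 1.040 + 0.030 = 1.070 V.

1.07 V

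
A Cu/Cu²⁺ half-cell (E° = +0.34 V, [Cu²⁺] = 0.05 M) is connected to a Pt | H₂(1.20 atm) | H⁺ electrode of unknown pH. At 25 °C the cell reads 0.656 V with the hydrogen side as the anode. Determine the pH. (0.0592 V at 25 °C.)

pH = 5.95

E°_cell = 0.34 V and n = 2.
log Q = n(E° − E)/0.0592 = 2×(0.34 − 0.656)/0.0592 = -10.676.
With Q = [H⁺]^2 / ([Cu²⁺]·P(H₂)), solving for [H⁺] gives log[H⁺] = -5.949, so pH = 5.95.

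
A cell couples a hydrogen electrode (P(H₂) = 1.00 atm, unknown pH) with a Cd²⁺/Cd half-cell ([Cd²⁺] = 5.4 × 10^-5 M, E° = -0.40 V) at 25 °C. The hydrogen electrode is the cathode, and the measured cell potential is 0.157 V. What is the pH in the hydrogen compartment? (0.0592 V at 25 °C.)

pH = 6.24

E°_cell = 0.40 V and n = 2.
log Q = n(E° − E)/0.0592 = 2×(0.40 − 0.157)/0.0592 = 8.209.
With Q = [Cd²⁺]·P(H₂) / [H⁺]^2, solving for [H⁺] gives log[H⁺] = -6.239, so pH = 6.24.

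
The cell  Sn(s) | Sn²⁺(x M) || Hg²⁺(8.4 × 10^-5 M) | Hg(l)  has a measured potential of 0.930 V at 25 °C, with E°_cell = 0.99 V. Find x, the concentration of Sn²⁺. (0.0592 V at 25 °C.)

0.0089 M

From the Nernst equation, log Q = n(E° − E)/0.0592 = 2(0.99 − 0.930)/0.0592 = 2.027, so Q = 106.
With Q = [Sn²⁺]/[Hg²⁺] and the known concentrations, [Sn²⁺] in the numerator gives [Sn²⁺] = 0.0089 M.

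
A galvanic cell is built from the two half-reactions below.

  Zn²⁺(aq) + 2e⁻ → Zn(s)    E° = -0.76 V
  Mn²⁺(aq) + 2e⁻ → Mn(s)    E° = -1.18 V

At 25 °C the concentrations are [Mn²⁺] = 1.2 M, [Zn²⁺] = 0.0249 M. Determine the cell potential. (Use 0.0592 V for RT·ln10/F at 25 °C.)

The Zn²⁺/Zn couple has the higher reduction potential and acts as the cathode, so E°_cell = -0.76 − (-1.18) = 0.42 V.
Balancing electrons gives n = 2; the reaction quotient is Q = [Mn²⁺]/[Zn²⁺] = 48.2.
At 25 °C, E = E° − (0.0592/n) log Q = 0.42 − (0.0592/2)(1.683) = 0.420 − 0.050 = 0.370 V.

0.370 V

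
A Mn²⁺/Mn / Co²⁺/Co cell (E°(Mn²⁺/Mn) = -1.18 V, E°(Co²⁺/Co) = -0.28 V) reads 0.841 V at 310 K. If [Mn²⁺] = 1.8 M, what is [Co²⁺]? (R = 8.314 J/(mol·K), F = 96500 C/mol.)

From the Nernst equation, ln Q = nF(E° − E)/RT = 2×96500×(0.90 − 0.841)/(8.314×310) = 4.418, so Q = 82.9.
With Q = [Mn²⁺]/[Co²⁺] and the known concentrations, [Co²⁺] in the denominator gives [Co²⁺] = 0.022 M.

0.022 M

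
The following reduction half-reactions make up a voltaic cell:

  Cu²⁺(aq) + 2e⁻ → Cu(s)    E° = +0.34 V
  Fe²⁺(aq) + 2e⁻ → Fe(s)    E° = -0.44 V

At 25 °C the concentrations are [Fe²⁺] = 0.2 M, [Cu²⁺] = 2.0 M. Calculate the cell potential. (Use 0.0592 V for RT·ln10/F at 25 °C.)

0.810 V

The Cu²⁺/Cu couple has the higher reduction potential and acts as the cathode, so E°_cell = +0.34 − (-0.44) = 0.78 V.
Balancing electrons gives n = 2; the reaction quotient is Q = [Fe²⁺]/[Cu²⁺] = 0.100.
At 25 °C, E = E° − (0.0592/n) log Q = 0.78 − (0.0592/2)(-1.000) = 0.780 + 0.030 = 0.810 V.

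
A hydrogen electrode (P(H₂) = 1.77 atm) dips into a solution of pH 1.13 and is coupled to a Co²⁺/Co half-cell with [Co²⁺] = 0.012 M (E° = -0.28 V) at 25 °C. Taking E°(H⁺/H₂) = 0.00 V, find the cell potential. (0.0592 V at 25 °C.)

0.26 V

The hydrogen couple is the cathode, so E°_cell = 0.28 V; n = 2.
[H⁺] = 10^(−1.13) = 0.074 M, and Q = [Co²⁺]·P(H₂) / [H⁺]^2 = 3.87.
E = E° − (0.0592/2) log Q = 0.28 − (0.0592/2)(0.587) = 0.263 V.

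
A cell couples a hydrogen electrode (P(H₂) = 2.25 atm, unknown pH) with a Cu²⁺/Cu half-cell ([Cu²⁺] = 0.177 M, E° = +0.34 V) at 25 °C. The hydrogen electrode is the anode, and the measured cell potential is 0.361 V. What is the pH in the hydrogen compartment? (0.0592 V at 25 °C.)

E°_cell = 0.34 V and n = 2.
log Q = n(E° − E)/0.0592 = 2×(0.34 − 0.361)/0.0592 = -0.709.
With Q = [H⁺]^2 / ([Cu²⁺]·P(H₂)), solving for [H⁺] gives log[H⁺] = -0.555, so pH = 0.55.

pH = 0.55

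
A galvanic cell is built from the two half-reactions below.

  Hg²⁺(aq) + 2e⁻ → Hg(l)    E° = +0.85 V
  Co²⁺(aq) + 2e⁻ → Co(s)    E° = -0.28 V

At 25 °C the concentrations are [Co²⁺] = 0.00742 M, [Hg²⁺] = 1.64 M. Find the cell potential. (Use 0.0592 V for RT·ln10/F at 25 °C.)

1.20 V

The Hg²⁺/Hg couple has the higher reduction potential and acts as the cathode, so E°_cell = +0.85 − (-0.28) = 1.13 V.
Balancing electrons gives n = 2; the reaction quotient is Q = [Co²⁺]/[Hg²⁺] = 0.00452.
At 25 °C, E = E° − (0.0592/n) log Q = 1.13 − (0.0592/2)(-2.344) = 1.130 + 0.069 = 1.199 V.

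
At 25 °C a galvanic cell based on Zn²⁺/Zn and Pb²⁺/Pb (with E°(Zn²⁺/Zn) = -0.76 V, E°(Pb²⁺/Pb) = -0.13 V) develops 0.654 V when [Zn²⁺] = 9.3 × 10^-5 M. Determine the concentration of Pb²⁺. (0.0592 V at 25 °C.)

From the Nernst equation, log Q = n(E° − E)/0.0592 = 2(0.63 − 0.654)/0.0592 = -0.811, so Q = 0.155.
With Q = [Zn²⁺]/[Pb²⁺] and the known concentrations, [Pb²⁺] in the denominator gives [Pb²⁺] = 6 × 10^-4 M.

6 × 10^-4 M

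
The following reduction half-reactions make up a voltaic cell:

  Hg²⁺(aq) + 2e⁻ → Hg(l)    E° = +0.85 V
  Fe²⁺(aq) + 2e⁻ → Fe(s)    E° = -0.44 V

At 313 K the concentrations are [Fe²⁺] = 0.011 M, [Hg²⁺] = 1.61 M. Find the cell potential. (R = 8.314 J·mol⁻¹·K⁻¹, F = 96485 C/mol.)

1.36 V

The Hg²⁺/Hg couple has the higher reduction potential and acts as the cathode, so E°_cell = +0.85 − (-0.44) = 1.29 V.
Balancing electrons gives n = 2; the reaction quotient is Q = [Fe²⁺]/[Hg²⁺] = 0.00683.
E = E° − (RT/nF) ln Q = 1.29 − (8.314×313)/(2×96485) × (-4.986) = 1.290 + 0.067 = 1.357 V.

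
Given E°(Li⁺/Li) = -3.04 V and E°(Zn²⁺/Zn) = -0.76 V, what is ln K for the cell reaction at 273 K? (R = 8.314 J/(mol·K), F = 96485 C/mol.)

E°_cell = -0.76 − (-3.04) = 2.28 V, with n = 2 electrons transferred.
At equilibrium E = 0, so the Nernst equation gives ln K = nFE°/RT = (2)(96485)(2.28)/((8.314)(273)) = 193.84.

ln K = 193.8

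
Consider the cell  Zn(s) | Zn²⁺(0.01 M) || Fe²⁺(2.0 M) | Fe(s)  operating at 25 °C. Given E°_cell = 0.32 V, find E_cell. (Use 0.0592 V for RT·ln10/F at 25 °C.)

0.388 V

Balancing electrons gives n = 2; the reaction quotient is Q = [Zn²⁺]/[Fe²⁺] = 0.00500.
At 25 °C, E = E° − (0.0592/n) log Q = 0.32 − (0.0592/2)(-2.301) = 0.320 + 0.068 = 0.388 V.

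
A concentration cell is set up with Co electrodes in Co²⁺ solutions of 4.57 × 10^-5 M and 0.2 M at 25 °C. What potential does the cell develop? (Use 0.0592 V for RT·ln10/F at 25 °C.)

Both half-cells are Co²⁺/Co, so E°_cell = 0. The concentrated side is the cathode; the cell reaction moves Co²⁺ from high to low concentration with n = 2.
Q = [Co²⁺]_dilute/[Co²⁺]_conc = 4.57 × 10^-5/0.2 = 2.28 × 10^-4.
E = 0 − (0.0592/2) log Q = −(0.0592/2)(-3.641) = 0.1078 V.

0.11 V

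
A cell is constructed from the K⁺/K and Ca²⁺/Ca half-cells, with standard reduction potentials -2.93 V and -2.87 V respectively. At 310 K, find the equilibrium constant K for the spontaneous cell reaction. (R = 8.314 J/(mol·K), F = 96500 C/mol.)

E°_cell = -2.87 − (-2.93) = 0.06 V, with n = 2 electrons transferred.
At equilibrium E = 0, so the Nernst equation gives ln K = nFE°/RT = (2)(96500)(0.06)/((8.314)(310)) = 4.49.
K = e^4.49 = 89.

89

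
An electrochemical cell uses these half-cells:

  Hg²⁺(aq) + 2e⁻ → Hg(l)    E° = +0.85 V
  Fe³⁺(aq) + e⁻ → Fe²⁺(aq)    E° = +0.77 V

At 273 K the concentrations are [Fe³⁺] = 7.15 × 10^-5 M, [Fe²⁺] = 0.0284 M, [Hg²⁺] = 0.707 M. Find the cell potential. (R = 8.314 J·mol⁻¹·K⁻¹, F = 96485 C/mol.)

0.217 V

The Hg²⁺/Hg couple has the higher reduction potential and acts as the cathode, so E°_cell = +0.85 − (+0.77) = 0.08 V.
Balancing electrons gives n = 2; the reaction quotient is Q = [Fe³⁺]^2/([Fe²⁺]^2·[Hg²⁺]) = 8.97 × 10^-6.
E = E° − (RT/nF) ln Q = 0.08 − (8.314×273)/(2×96485) × (-11.622) = 0.080 + 0.137 = 0.217 V.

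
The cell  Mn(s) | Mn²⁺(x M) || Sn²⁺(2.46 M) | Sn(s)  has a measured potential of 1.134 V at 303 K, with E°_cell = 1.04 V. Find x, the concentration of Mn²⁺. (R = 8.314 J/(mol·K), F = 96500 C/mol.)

0.0018 M

From the Nernst equation, ln Q = nF(E° − E)/RT = 2×96500×(1.04 − 1.134)/(8.314×303) = -7.202, so Q = 7.45 × 10^-4.
With Q = [Mn²⁺]/[Sn²⁺] and the known concentrations, [Mn²⁺] in the numerator gives [Mn²⁺] = 0.0018 M.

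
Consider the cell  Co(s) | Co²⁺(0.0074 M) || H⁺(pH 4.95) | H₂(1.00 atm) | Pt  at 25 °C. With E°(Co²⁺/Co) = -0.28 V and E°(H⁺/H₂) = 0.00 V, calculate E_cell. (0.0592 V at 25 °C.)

0.050 V

The hydrogen couple is the cathode, so E°_cell = 0.28 V; n = 2.
[H⁺] = 10^(−4.95) = 1.1 × 10^-5 M, and Q = [Co²⁺]·P(H₂) / [H⁺]^2 = 5.88 × 10^7.
E = E° − (0.0592/2) log Q = 0.28 − (0.0592/2)(7.769) = 0.050 V.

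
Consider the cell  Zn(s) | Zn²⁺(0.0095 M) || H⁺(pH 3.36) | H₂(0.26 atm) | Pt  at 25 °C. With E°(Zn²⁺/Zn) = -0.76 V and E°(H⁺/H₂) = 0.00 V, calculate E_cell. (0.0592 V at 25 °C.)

The hydrogen couple is the cathode, so E°_cell = 0.76 V; n = 2.
[H⁺] = 10^(−3.36) = 4.4 × 10^-4 M, and Q = [Zn²⁺]·P(H₂) / [H⁺]^2 = 1.3 × 10^4.
E = E° − (0.0592/2) log Q = 0.76 − (0.0592/2)(4.113) = 0.638 V.

0.64 V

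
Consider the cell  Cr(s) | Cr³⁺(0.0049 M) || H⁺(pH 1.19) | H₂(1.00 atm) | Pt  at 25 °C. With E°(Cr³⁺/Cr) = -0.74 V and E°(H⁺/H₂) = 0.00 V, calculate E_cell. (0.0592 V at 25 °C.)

0.72 V

The hydrogen couple is the cathode, so E°_cell = 0.74 V; n = 6.
[H⁺] = 10^(−1.19) = 0.065 M, and Q = [Cr³⁺]^2·P(H₂)^3 / [H⁺]^6 = 331.
E = E° − (0.0592/6) log Q = 0.74 − (0.0592/6)(2.520) = 0.715 V.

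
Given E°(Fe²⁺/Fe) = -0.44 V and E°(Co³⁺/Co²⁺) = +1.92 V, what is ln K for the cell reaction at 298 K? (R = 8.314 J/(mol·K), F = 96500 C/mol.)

E°_cell = +1.92 − (-0.44) = 2.36 V, with n = 2 electrons transferred.
At equilibrium E = 0, so the Nernst equation gives ln K = nFE°/RT = (2)(96500)(2.36)/((8.314)(298)) = 183.84.

ln K = 183.8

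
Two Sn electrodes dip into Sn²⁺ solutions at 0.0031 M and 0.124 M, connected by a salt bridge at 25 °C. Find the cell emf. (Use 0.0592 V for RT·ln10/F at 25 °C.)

0.047 V

Both half-cells are Sn²⁺/Sn, so E°_cell = 0. The concentrated side is the cathode; the cell reaction moves Sn²⁺ from high to low concentration with n = 2.
Q = [Sn²⁺]_dilute/[Sn²⁺]_conc = 0.0031/0.124 = 0.0250.
E = 0 − (0.0592/2) log Q = −(0.0592/2)(-1.602) = 0.0474 V.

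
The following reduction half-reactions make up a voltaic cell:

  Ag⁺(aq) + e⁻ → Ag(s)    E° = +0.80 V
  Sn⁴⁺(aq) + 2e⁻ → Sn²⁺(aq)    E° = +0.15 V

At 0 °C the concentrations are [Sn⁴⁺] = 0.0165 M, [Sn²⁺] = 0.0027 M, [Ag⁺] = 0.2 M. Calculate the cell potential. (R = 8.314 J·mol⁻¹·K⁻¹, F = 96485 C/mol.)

The Ag⁺/Ag couple has the higher reduction potential and acts as the cathode, so E°_cell = +0.80 − (+0.15) = 0.65 V.
Balancing electrons gives n = 2; the reaction quotient is Q = [Sn⁴⁺]/([Sn²⁺]·[Ag⁺]^2) = 153.
E = E° − (RT/nF) ln Q = 0.65 − (8.314×273)/(2×96485) × (5.029) = 0.650 − 0.059 = 0.591 V.

0.591 V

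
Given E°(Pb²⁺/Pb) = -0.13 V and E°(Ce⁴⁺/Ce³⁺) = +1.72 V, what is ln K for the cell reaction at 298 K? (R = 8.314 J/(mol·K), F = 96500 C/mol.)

E°_cell = +1.72 − (-0.13) = 1.85 V, with n = 2 electrons transferred.
At equilibrium E = 0, so the Nernst equation gives ln K = nFE°/RT = (2)(96500)(1.85)/((8.314)(298)) = 144.11.

ln K = 144.1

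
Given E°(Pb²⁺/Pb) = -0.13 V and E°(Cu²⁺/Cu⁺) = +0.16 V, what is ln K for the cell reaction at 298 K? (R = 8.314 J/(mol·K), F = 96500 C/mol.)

ln K = 22.6

E°_cell = +0.16 − (-0.13) = 0.29 V, with n = 2 electrons transferred.
At equilibrium E = 0, so the Nernst equation gives ln K = nFE°/RT = (2)(96500)(0.29)/((8.314)(298)) = 22.59.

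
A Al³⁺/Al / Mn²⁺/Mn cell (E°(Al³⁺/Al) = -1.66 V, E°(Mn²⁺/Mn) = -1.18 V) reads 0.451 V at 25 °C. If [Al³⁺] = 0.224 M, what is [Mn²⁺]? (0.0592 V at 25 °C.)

0.039 M

From the Nernst equation, log Q = n(E° − E)/0.0592 = 6(0.48 − 0.451)/0.0592 = 2.939, so Q = 869.
With Q = [Al³⁺]^2/[Mn²⁺]^3 and the known concentrations, [Mn²⁺]^3 in the denominator gives [Mn²⁺] = 0.039 M.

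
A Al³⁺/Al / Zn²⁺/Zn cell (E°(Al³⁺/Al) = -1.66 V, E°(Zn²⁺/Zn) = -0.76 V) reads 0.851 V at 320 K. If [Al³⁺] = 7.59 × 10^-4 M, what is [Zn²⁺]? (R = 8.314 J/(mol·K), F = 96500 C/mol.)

From the Nernst equation, ln Q = nF(E° − E)/RT = 6×96500×(0.90 − 0.851)/(8.314×320) = 10.664, so Q = 4.28 × 10^4.
With Q = [Al³⁺]^2/[Zn²⁺]^3 and the known concentrations, [Zn²⁺]^3 in the denominator gives [Zn²⁺] = 2.4 × 10^-4 M.

2.4 × 10^-4 M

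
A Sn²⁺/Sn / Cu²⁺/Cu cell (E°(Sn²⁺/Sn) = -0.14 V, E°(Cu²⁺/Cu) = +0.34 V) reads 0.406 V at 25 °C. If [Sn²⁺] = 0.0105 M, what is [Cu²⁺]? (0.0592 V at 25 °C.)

From the Nernst equation, log Q = n(E° − E)/0.0592 = 2(0.48 − 0.406)/0.0592 = 2.500, so Q = 316.
With Q = [Sn²⁺]/[Cu²⁺] and the known concentrations, [Cu²⁺] in the denominator gives [Cu²⁺] = 3.3 × 10^-5 M.

3.3 × 10^-5 M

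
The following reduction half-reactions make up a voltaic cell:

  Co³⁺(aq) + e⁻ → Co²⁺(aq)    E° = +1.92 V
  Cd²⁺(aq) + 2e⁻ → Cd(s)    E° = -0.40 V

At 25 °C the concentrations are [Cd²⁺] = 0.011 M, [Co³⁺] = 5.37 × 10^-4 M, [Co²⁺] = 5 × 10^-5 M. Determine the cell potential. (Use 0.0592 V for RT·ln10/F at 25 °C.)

The Co³⁺/Co²⁺ couple has the higher reduction potential and acts as the cathode, so E°_cell = +1.92 − (-0.40) = 2.32 V.
Balancing electrons gives n = 2; the reaction quotient is Q = [Cd²⁺]·[Co²⁺]^2/[Co³⁺]^2 = 9.54 × 10^-5.
At 25 °C, E = E° − (0.0592/n) log Q = 2.32 − (0.0592/2)(-4.021) = 2.320 + 0.119 = 2.439 V.

2.44 V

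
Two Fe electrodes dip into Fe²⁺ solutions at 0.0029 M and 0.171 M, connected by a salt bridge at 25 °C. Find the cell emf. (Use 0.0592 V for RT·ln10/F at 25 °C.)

Both half-cells are Fe²⁺/Fe, so E°_cell = 0. The concentrated side is the cathode; the cell reaction moves Fe²⁺ from high to low concentration with n = 2.
Q = [Fe²⁺]_dilute/[Fe²⁺]_conc = 0.0029/0.171 = 0.0170.
E = 0 − (0.0592/2) log Q = −(0.0592/2)(-1.771) = 0.0524 V.

0.052 V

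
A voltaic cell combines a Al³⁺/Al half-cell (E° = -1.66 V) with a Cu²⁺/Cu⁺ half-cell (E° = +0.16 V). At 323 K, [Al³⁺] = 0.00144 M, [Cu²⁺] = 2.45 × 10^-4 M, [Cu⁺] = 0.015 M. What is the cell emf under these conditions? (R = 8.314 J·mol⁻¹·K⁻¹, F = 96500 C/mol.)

1.77 V

The Cu²⁺/Cu⁺ couple has the higher reduction potential and acts as the cathode, so E°_cell = +0.16 − (-1.66) = 1.82 V.
Balancing electrons gives n = 3; the reaction quotient is Q = [Al³⁺]·[Cu⁺]^3/[Cu²⁺]^3 = 330.
E = E° − (RT/nF) ln Q = 1.82 − (8.314×323)/(3×96500) × (5.801) = 1.820 − 0.054 = 1.766 V.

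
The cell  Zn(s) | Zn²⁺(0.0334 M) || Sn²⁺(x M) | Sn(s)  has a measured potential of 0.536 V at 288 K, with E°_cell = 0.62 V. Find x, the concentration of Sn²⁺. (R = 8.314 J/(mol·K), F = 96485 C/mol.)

3.8 × 10^-5 M

From the Nernst equation, ln Q = nF(E° − E)/RT = 2×96485×(0.62 − 0.536)/(8.314×288) = 6.770, so Q = 871.
With Q = [Zn²⁺]/[Sn²⁺] and the known concentrations, [Sn²⁺] in the denominator gives [Sn²⁺] = 3.8 × 10^-5 M.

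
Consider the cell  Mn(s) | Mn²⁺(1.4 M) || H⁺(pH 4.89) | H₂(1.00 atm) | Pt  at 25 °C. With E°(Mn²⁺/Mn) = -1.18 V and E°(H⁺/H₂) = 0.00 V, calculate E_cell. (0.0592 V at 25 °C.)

0.89 V

The hydrogen couple is the cathode, so E°_cell = 1.18 V; n = 2.
[H⁺] = 10^(−4.89) = 1.3 × 10^-5 M, and Q = [Mn²⁺]·P(H₂) / [H⁺]^2 = 8.44 × 10^9.
E = E° − (0.0592/2) log Q = 1.18 − (0.0592/2)(9.926) = 0.886 V.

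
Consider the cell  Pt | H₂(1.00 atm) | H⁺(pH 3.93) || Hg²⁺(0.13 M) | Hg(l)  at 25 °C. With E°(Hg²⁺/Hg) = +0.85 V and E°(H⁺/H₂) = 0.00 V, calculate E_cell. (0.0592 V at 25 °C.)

1.06 V

The Hg²⁺/Hg couple is the cathode, so E°_cell = 0.85 V; n = 2.
[H⁺] = 10^(−3.93) = 1.2 × 10^-4 M, and Q = [H⁺]^2 / ([Hg²⁺]·P(H₂)) = 1.06 × 10^-7.
E = E° − (0.0592/2) log Q = 0.85 − (0.0592/2)(-6.974) = 1.056 V.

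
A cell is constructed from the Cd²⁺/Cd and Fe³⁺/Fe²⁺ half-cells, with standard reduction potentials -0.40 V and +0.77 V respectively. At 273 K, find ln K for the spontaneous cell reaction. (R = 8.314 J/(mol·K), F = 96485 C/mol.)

ln K = 99.5

E°_cell = +0.77 − (-0.40) = 1.17 V, with n = 2 electrons transferred.
At equilibrium E = 0, so the Nernst equation gives ln K = nFE°/RT = (2)(96485)(1.17)/((8.314)(273)) = 99.47.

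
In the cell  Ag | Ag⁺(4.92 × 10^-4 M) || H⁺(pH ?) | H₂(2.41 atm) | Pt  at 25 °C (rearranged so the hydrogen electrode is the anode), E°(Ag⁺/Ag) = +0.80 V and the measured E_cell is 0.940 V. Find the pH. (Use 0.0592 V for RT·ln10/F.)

E°_cell = 0.80 V and n = 2.
log Q = n(E° − E)/0.0592 = 2×(0.80 − 0.940)/0.0592 = -4.730.
With Q = [H⁺]^2 / ([Ag⁺]^2·P(H₂)), solving for [H⁺] gives log[H⁺] = -5.482, so pH = 5.48.

pH = 5.48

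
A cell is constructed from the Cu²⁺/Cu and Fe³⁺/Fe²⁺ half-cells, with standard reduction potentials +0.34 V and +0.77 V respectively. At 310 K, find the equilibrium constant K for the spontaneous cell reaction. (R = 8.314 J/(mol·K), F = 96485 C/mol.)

E°_cell = +0.77 − (+0.34) = 0.43 V, with n = 2 electrons transferred.
At equilibrium E = 0, so the Nernst equation gives ln K = nFE°/RT = (2)(96485)(0.43)/((8.314)(310)) = 32.19.
K = e^32.19 = 9.6 × 10^13.

9.6 × 10^13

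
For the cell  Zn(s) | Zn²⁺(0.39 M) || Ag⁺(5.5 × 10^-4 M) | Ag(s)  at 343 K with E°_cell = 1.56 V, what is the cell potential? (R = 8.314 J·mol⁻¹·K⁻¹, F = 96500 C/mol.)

Balancing electrons gives n = 2; the reaction quotient is Q = [Zn²⁺]/[Ag⁺]^2 = 1.29 × 10^6.
E = E° − (RT/nF) ln Q = 1.56 − (8.314×343)/(2×96500) × (14.070) = 1.560 − 0.208 = 1.352 V.

1.35 V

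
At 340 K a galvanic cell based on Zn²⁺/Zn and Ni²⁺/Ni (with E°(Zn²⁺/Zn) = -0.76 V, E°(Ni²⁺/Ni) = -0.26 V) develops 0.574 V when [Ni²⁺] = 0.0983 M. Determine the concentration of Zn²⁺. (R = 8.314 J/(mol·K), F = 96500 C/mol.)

6.3 × 10^-4 M

From the Nernst equation, ln Q = nF(E° − E)/RT = 2×96500×(0.50 − 0.574)/(8.314×340) = -5.052, so Q = 0.00639.
With Q = [Zn²⁺]/[Ni²⁺] and the known concentrations, [Zn²⁺] in the numerator gives [Zn²⁺] = 6.3 × 10^-4 M.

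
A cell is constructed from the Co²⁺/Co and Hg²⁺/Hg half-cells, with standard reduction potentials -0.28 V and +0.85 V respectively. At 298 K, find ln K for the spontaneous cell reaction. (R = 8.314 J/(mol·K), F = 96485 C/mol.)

E°_cell = +0.85 − (-0.28) = 1.13 V, with n = 2 electrons transferred.
At equilibrium E = 0, so the Nernst equation gives ln K = nFE°/RT = (2)(96485)(1.13)/((8.314)(298)) = 88.01.

ln K = 88.0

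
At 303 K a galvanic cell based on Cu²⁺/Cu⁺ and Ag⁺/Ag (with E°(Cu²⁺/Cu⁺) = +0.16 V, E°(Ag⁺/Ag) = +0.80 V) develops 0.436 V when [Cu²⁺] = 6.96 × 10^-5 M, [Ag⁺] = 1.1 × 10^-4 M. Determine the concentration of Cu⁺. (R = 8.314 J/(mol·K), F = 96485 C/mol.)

From the Nernst equation, ln Q = nF(E° − E)/RT = 1×96485×(0.64 − 0.436)/(8.314×303) = 7.813, so Q = 2470.
With Q = [Cu²⁺]/([Cu⁺]·[Ag⁺]) and the known concentrations, [Cu⁺] in the denominator gives [Cu⁺] = 2.6 × 10^-4 M.

2.6 × 10^-4 M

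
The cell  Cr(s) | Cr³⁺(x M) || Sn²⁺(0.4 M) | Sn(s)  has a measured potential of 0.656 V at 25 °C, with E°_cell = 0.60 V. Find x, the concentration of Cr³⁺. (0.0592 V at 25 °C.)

3.7 × 10^-4 M

From the Nernst equation, log Q = n(E° − E)/0.0592 = 6(0.60 − 0.656)/0.0592 = -5.676, so Q = 2.11 × 10^-6.
With Q = [Cr³⁺]^2/[Sn²⁺]^3 and the known concentrations, [Cr³⁺]^2 in the numerator gives [Cr³⁺] = 3.7 × 10^-4 M.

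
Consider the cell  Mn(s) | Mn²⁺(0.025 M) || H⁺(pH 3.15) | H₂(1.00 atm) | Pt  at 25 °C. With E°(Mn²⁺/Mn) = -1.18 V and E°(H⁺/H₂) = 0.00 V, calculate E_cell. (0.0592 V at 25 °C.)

1.04 V

The hydrogen couple is the cathode, so E°_cell = 1.18 V; n = 2.
[H⁺] = 10^(−3.15) = 7.1 × 10^-4 M, and Q = [Mn²⁺]·P(H₂) / [H⁺]^2 = 4.99 × 10^4.
E = E° − (0.0592/2) log Q = 1.18 − (0.0592/2)(4.698) = 1.041 V.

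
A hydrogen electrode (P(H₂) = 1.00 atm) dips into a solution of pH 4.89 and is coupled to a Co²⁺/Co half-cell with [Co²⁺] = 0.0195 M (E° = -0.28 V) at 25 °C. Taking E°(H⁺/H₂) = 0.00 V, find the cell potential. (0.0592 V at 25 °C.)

The hydrogen couple is the cathode, so E°_cell = 0.28 V; n = 2.
[H⁺] = 10^(−4.89) = 1.3 × 10^-5 M, and Q = [Co²⁺]·P(H₂) / [H⁺]^2 = 1.17 × 10^8.
E = E° − (0.0592/2) log Q = 0.28 − (0.0592/2)(8.070) = 0.041 V.

0.041 V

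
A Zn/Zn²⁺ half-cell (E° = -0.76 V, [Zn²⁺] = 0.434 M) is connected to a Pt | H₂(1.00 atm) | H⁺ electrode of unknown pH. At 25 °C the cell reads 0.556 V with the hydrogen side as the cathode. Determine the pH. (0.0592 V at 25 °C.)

E°_cell = 0.76 V and n = 2.
log Q = n(E° − E)/0.0592 = 2×(0.76 − 0.556)/0.0592 = 6.892.
With Q = [Zn²⁺]·P(H₂) / [H⁺]^2, solving for [H⁺] gives log[H⁺] = -3.627, so pH = 3.63.

pH = 3.63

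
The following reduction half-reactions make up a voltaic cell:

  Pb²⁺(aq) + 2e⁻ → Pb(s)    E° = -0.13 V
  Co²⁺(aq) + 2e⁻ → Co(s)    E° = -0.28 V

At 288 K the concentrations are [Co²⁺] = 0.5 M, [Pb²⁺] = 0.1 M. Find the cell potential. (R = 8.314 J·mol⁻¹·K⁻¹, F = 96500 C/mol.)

0.130 V

The Pb²⁺/Pb couple has the higher reduction potential and acts as the cathode, so E°_cell = -0.13 − (-0.28) = 0.15 V.
Balancing electrons gives n = 2; the reaction quotient is Q = [Co²⁺]/[Pb²⁺] = 5.00.
E = E° − (RT/nF) ln Q = 0.15 − (8.314×288)/(2×96500) × (1.609) = 0.150 − 0.020 = 0.130 V.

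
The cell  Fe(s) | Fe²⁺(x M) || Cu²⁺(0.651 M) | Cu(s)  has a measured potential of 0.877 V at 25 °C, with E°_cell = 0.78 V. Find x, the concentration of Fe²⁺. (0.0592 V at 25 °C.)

From the Nernst equation, log Q = n(E° − E)/0.0592 = 2(0.78 − 0.877)/0.0592 = -3.277, so Q = 5.28 × 10^-4.
With Q = [Fe²⁺]/[Cu²⁺] and the known concentrations, [Fe²⁺] in the numerator gives [Fe²⁺] = 3.4 × 10^-4 M.

3.4 × 10^-4 M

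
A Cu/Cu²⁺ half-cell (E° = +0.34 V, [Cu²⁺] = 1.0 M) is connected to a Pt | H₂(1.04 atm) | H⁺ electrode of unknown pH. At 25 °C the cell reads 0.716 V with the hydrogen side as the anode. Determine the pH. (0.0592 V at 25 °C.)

pH = 6.34

E°_cell = 0.34 V and n = 2.
log Q = n(E° − E)/0.0592 = 2×(0.34 − 0.716)/0.0592 = -12.703.
With Q = [H⁺]^2 / ([Cu²⁺]·P(H₂)), solving for [H⁺] gives log[H⁺] = -6.343, so pH = 6.34.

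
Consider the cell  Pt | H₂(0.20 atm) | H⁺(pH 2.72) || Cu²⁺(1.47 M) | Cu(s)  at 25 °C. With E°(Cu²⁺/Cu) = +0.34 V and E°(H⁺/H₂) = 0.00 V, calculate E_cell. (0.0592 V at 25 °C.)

The Cu²⁺/Cu couple is the cathode, so E°_cell = 0.34 V; n = 2.
[H⁺] = 10^(−2.72) = 0.0019 M, and Q = [H⁺]^2 / ([Cu²⁺]·P(H₂)) = 1.23 × 10^-5.
E = E° − (0.0592/2) log Q = 0.34 − (0.0592/2)(-4.908) = 0.485 V.

0.49 V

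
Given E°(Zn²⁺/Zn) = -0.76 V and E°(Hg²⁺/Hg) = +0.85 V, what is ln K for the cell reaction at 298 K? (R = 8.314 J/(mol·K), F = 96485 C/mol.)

ln K = 125.4

E°_cell = +0.85 − (-0.76) = 1.61 V, with n = 2 electrons transferred.
At equilibrium E = 0, so the Nernst equation gives ln K = nFE°/RT = (2)(96485)(1.61)/((8.314)(298)) = 125.40.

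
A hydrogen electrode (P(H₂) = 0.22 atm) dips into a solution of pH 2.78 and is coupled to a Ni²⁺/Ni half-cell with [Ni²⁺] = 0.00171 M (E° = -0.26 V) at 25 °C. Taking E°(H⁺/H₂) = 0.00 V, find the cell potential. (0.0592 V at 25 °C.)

The hydrogen couple is the cathode, so E°_cell = 0.26 V; n = 2.
[H⁺] = 10^(−2.78) = 0.0017 M, and Q = [Ni²⁺]·P(H₂) / [H⁺]^2 = 137.
E = E° − (0.0592/2) log Q = 0.26 − (0.0592/2)(2.135) = 0.197 V.

0.20 V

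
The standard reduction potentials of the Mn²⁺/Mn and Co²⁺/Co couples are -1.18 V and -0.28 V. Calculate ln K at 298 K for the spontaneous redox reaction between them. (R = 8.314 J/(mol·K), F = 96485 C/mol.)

ln K = 70.1

E°_cell = -0.28 − (-1.18) = 0.90 V, with n = 2 electrons transferred.
At equilibrium E = 0, so the Nernst equation gives ln K = nFE°/RT = (2)(96485)(0.90)/((8.314)(298)) = 70.10.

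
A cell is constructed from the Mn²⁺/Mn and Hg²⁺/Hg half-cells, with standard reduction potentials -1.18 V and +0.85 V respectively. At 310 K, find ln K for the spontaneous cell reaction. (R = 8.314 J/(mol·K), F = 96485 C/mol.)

ln K = 152.0

E°_cell = +0.85 − (-1.18) = 2.03 V, with n = 2 electrons transferred.
At equilibrium E = 0, so the Nernst equation gives ln K = nFE°/RT = (2)(96485)(2.03)/((8.314)(310)) = 151.99.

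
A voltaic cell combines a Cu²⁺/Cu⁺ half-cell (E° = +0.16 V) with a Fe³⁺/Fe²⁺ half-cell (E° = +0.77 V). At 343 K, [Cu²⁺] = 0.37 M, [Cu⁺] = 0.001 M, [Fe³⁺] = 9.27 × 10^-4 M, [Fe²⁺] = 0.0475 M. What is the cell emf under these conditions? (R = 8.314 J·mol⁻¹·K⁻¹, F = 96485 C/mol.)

The Fe³⁺/Fe²⁺ couple has the higher reduction potential and acts as the cathode, so E°_cell = +0.77 − (+0.16) = 0.61 V.
Balancing electrons gives n = 1; the reaction quotient is Q = [Cu²⁺]·[Fe²⁺]/([Cu⁺]·[Fe³⁺]) = 1.9 × 10^4.
E = E° − (RT/nF) ln Q = 0.61 − (8.314×343)/(1×96485) × (9.850) = 0.610 − 0.291 = 0.319 V.

0.319 V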